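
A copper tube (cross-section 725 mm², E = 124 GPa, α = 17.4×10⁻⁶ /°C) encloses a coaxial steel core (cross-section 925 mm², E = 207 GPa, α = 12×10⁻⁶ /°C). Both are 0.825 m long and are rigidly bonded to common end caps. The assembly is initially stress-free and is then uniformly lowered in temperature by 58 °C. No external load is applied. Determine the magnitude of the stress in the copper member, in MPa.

Both members must finish at the same length. With the larger α, the copper tends to over-contract; the plates restrain it, putting the copper in tension and the steel in compression. With no external load the two internal forces are equal and opposite, magnitude P.
Setting the final lengths equal and cancelling L: (α₁ − α₂)ΔT = P/(A₁E₁) + P/(A₂E₂).
|α₁ − α₂|·ΔT = 5.4×10⁻⁶ × 58 = 0.0003132.
1/(A₁E₁) + 1/(A₂E₂) = 1/(725×124×10³) + 1/(925×207×10³) = 1.635×10⁻⁸ N⁻¹.
So P = 0.0003132 / 1.635×10⁻⁸ = 19.16 kN.
σ_{copper} = P/A₁ = 19160/725 = 26.43 MPa, tensile.

σ ≈ 26.4 MPa (tensile)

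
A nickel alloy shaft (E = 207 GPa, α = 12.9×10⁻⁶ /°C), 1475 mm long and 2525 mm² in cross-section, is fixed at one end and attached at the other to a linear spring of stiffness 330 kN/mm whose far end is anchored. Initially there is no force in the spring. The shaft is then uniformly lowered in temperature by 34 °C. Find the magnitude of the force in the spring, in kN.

If the spring were absent the shaft would shorten by αΔT L = 12.9×10⁻⁶ × 34 × 1475 = 0.6469 mm.
With a force P in the spring, the elastic change of the shaft is PL/(AE) and that of the spring is P/k; compatibility requires their sum to equal δ_free.
P [ L/(AE) + 1/k ] = δ_free → P [ 1475/(2525×207×10³) + 1/(330×10³) ] = 0.6469.
P = 0.6469 / 5.852×10⁻⁶ = 110500 N.

P ≈ 111 kN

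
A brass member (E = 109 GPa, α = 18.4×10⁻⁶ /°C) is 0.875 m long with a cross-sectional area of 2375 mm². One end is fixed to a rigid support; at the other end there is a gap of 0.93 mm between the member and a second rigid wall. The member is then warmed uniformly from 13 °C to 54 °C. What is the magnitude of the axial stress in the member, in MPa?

σ ≈ 0 MPa

If the wall were absent the member would grow by αΔT L = 18.4×10⁻⁶ × 41 × 875 = 0.6601 mm.
Since δ_free = 0.66 mm is less than the 0.93 mm gap, the member never touches the wall. No axial force develops.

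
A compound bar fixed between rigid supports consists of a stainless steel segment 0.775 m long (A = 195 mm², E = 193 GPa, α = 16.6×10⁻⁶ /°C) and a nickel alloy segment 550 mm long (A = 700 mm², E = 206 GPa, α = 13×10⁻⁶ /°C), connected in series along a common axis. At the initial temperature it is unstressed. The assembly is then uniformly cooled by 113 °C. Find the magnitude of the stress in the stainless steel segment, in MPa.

If the supports were absent, the total length change would be Σ αᵢΔT Lᵢ = 16.6×10⁻⁶×113×775 + 13×10⁻⁶×113×550 = 2.262 mm.
Since the ends are fixed, an axial force P builds up, equal in every segment, with P · Σ Lᵢ/(AᵢEᵢ) = δ_free.
The series flexibility is Σ Lᵢ/(AᵢEᵢ) = 775/(195×193×10³) + 550/(700×206×10³) = 2.441×10⁻⁵ mm/N.
So P = 2.262 / 2.441×10⁻⁵ = 92.67 kN, tensile.
σ_{stainless steel} = P / A = 92670 / 195 = 475.2 MPa.

σ ≈ 475 MPa (tensile)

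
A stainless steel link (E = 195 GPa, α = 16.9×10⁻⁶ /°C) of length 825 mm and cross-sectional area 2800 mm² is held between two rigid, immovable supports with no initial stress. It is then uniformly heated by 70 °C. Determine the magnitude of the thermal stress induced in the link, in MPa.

σ ≈ 231 MPa (compressive)

Because both ends are immovable the net strain is zero, and the suppressed thermal strain is αΔT = 16.9×10⁻⁶ × 70 = 1183×10⁻⁶.
The stress required to suppress this strain is σ = Eε = 195×10³ × 1183×10⁻⁶ = 230.7 MPa, compressive since the link is trying to expand.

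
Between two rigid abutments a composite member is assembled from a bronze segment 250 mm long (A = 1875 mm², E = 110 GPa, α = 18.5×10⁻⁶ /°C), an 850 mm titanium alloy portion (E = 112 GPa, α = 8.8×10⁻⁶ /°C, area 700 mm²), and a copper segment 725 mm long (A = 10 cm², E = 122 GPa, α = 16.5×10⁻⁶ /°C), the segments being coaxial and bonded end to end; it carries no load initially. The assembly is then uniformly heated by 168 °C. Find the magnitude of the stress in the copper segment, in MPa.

σ ≈ 225 MPa (compressive)

If the supports were absent, the total length change would be Σ αᵢΔT Lᵢ = 18.5×10⁻⁶×168×250 + 8.8×10⁻⁶×168×850 + 16.5×10⁻⁶×168×725 = 4.043 mm.
The walls prevent any net length change, so an axial force P (same in every segment) develops. Compatibility: P · Σ Lᵢ/(AᵢEᵢ) = δ_free.
The series flexibility is Σ Lᵢ/(AᵢEᵢ) = 250/(1875×110×10³) + 850/(700×112×10³) + 725/(1000×122×10³) = 1.8×10⁻⁵ mm/N.
P = 4.043 / 1.8×10⁻⁵ = 224700 N = 224.7 kN, compressive.
σ_{copper} = P / A = 224700 / 1000 = 224.7 MPa.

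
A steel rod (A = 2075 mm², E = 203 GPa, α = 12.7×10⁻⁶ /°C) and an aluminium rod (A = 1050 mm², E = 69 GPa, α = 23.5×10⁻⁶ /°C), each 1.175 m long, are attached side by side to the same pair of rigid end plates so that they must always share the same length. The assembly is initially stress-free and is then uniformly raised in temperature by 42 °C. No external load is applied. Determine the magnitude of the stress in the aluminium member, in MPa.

The aluminium has the larger α, so on heating it would change length more than the steel if both were free. The rigid plates force a common final length, so the aluminium is put into compression and the steel into tension, with equal and opposite forces P (no external load).
Compatibility of the two members (thermal + elastic change equal): (α₁ − α₂)ΔT = P·[1/(A₁E₁) + 1/(A₂E₂)].
|α₁ − α₂|·ΔT = 10.8×10⁻⁶ × 42 = 0.0004536.
1/(A₁E₁) + 1/(A₂E₂) = 1/(2075×203×10³) + 1/(1050×69×10³) = 1.618×10⁻⁸ N⁻¹.
P = 0.0004536 / 1.618×10⁻⁸ = 28040 N = 28.04 kN.
σ_{aluminium} = P/A₂ = 28040/1050 = 26.71 MPa, compressive.

σ ≈ 26.7 MPa (compressive)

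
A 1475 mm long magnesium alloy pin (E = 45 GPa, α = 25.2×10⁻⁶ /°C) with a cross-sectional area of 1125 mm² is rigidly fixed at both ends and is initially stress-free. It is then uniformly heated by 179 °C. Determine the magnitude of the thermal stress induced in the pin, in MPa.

The supports are rigid, so the total axial strain is zero. The restrained thermal strain is ε = αΔT = 25.2×10⁻⁶ × 179 = 4510.8×10⁻⁶.
σ = EαΔT = 45×10³ × 25.2×10⁻⁶ × 179 = 203 MPa (compressive; the pin is trying to expand).

σ ≈ 203 MPa (compressive)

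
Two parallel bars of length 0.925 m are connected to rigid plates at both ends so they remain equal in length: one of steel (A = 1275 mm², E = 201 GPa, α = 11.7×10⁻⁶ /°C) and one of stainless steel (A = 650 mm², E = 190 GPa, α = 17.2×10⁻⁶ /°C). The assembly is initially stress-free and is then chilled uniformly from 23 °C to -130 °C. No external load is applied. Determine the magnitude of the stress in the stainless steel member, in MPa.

Both members must finish at the same length. With the larger α, the stainless steel tends to over-contract; the plates restrain it, putting the stainless steel in tension and the steel in compression. With no external load the two internal forces are equal and opposite, magnitude P.
Setting the final lengths equal and cancelling L: (α₁ − α₂)ΔT = P/(A₁E₁) + P/(A₂E₂).
|α₁ − α₂|·ΔT = 5.5×10⁻⁶ × 153 = 0.0008415.
1/(A₁E₁) + 1/(A₂E₂) = 1/(1275×201×10³) + 1/(650×190×10³) = 1.2×10⁻⁸ N⁻¹.
P = 0.0008415 / 1.2×10⁻⁸ = 70130 N = 70.13 kN.
σ_{stainless steel} = P/A₂ = 70130/650 = 107.9 MPa, tensile.

σ ≈ 108 MPa (tensile)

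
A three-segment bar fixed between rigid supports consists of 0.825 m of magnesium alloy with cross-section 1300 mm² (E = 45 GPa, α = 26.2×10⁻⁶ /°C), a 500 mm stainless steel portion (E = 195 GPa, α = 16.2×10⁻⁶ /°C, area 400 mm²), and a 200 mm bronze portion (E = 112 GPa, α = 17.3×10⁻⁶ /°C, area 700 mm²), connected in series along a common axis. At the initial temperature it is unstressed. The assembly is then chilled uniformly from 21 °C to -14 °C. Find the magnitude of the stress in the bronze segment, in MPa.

With the walls removed the bar would change length by δ_free = Σ αᵢΔT Lᵢ = 26.2×10⁻⁶×35×825 + 16.2×10⁻⁶×35×500 + 17.3×10⁻⁶×35×200 = 1.161 mm.
The walls prevent any net length change, so an axial force P (same in every segment) develops. Compatibility: P · Σ Lᵢ/(AᵢEᵢ) = δ_free.
Σ Lᵢ/(AᵢEᵢ) = 825/(1300×45×10³) + 500/(400×195×10³) + 200/(700×112×10³) = 2.306×10⁻⁵ mm/N.
Hence P = δ_free / Σ(L/AE) = 1.161/2.306×10⁻⁵ = 50.34 kN (tensile).
σ_{bronze} = P / A = 50340 / 700 = 71.92 MPa.

σ ≈ 71.9 MPa (tensile)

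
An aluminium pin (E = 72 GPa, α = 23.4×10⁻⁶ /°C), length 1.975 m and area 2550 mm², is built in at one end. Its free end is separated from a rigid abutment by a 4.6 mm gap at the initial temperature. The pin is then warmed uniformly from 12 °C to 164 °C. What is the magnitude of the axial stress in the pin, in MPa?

σ ≈ 88.4 MPa (compressive)

Free thermal elongation = αΔT L = 23.4×10⁻⁶ × 152 × 1975 = 7.025 mm.
After closing the 4.6 mm clearance, 7.025 − 4.6 = 2.425 mm of expansion remains to be suppressed by the wall.
Compatibility: PL/(AE) = 2.425 mm, so σ = P/A = E × (2.425/1975) = 88.39 MPa.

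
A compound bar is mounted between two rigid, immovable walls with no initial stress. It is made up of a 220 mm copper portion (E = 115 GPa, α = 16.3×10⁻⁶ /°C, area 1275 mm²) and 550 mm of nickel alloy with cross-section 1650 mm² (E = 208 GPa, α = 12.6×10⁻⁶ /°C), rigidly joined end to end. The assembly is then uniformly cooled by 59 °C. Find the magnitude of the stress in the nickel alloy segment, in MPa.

σ ≈ 121 MPa (tensile)

Free thermal contraction of the whole bar: Σ αᵢΔT Lᵢ = 16.3×10⁻⁶×59×220 + 12.6×10⁻⁶×59×550 = 0.6204 mm.
Since the ends are fixed, an axial force P builds up, equal in every segment, with P · Σ Lᵢ/(AᵢEᵢ) = δ_free.
The series flexibility is Σ Lᵢ/(AᵢEᵢ) = 220/(1275×115×10³) + 550/(1650×208×10³) = 3.103×10⁻⁶ mm/N.
P = 0.6204 / 3.103×10⁻⁶ = 200000 N = 200 kN, tensile.
σ_{nickel alloy} = P / A = 200000 / 1650 = 121.2 MPa.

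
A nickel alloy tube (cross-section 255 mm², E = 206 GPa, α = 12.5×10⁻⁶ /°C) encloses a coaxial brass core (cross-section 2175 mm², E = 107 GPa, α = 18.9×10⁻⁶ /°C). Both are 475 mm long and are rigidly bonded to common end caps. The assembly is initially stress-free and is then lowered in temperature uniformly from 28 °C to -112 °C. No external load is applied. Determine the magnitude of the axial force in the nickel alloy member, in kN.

P ≈ 38.4 kN (compressive in the nickel alloy)

The brass has the larger α, so on cooling it would change length more than the nickel alloy if both were free. The rigid plates force a common final length, so the brass is put into tension and the nickel alloy into compression, with equal and opposite forces P (no external load).
Compatibility of the two members (thermal + elastic change equal): (α₁ − α₂)ΔT = P·[1/(A₁E₁) + 1/(A₂E₂)].
|α₁ − α₂|·ΔT = 6.4×10⁻⁶ × 140 = 0.000896.
1/(A₁E₁) + 1/(A₂E₂) = 1/(255×206×10³) + 1/(2175×107×10³) = 2.333×10⁻⁸ N⁻¹.
P = 0.000896 / 2.333×10⁻⁸ = 38400 N = 38.4 kN.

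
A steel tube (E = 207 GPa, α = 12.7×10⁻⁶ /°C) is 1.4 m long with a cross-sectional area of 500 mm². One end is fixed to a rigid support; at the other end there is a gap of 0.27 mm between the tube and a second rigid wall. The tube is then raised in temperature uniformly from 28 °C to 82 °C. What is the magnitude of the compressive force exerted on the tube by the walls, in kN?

Unrestrained expansion: δ_free = αΔT L = 12.7×10⁻⁶ × 54 × 1400 = 0.9601 mm.
The gap closes (δ_free > 0.27 mm) and the wall then resists a further 0.9601 − 0.27 = 0.6901 mm of expansion.
Compatibility: PL/(AE) = 0.6901 mm, so σ = P/A = E × (0.6901/1400) = 102 MPa.
P = σA = 102 × 500 = 51.02 kN.

P ≈ 51 kN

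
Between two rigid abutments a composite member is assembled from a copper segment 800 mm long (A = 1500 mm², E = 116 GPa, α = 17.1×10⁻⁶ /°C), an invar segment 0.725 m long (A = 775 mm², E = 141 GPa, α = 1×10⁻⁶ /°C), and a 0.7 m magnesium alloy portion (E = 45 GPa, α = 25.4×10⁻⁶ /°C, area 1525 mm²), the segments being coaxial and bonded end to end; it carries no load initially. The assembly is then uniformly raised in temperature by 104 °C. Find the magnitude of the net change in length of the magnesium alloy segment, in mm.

|ΔL| ≈ 0.256 mm

If the supports were absent, the total length change would be Σ αᵢΔT Lᵢ = 17.1×10⁻⁶×104×800 + 1×10⁻⁶×104×725 + 25.4×10⁻⁶×104×700 = 3.347 mm.
Since the ends are fixed, an axial force P builds up, equal in every segment, with P · Σ Lᵢ/(AᵢEᵢ) = δ_free.
Σ Lᵢ/(AᵢEᵢ) = 800/(1500×116×10³) + 725/(775×141×10³) + 700/(1525×45×10³) = 2.143×10⁻⁵ mm/N.
Hence P = δ_free / Σ(L/AE) = 3.347/2.143×10⁻⁵ = 156.2 kN (compressive).
For the magnesium alloy segment, free thermal change = 25.4×10⁻⁶×104×700 = 1.849 mm and elastic change from P = 156200×700/(1525×45×10³) = 1.593 mm; these oppose, so the net change is 0.256 mm (segment lengthens).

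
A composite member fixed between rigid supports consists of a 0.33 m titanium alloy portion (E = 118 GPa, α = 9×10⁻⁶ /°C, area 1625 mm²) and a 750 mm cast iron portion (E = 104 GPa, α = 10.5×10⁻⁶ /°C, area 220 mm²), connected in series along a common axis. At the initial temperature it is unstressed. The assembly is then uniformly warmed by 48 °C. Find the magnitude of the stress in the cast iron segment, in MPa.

Free thermal expansion of the whole bar: Σ αᵢΔT Lᵢ = 9×10⁻⁶×48×330 + 10.5×10⁻⁶×48×750 = 0.5206 mm.
The walls prevent any net length change, so an axial force P (same in every segment) develops. Compatibility: P · Σ Lᵢ/(AᵢEᵢ) = δ_free.
The series flexibility is Σ Lᵢ/(AᵢEᵢ) = 330/(1625×118×10³) + 750/(220×104×10³) = 3.45×10⁻⁵ mm/N.
So P = 0.5206 / 3.45×10⁻⁵ = 15.09 kN, compressive.
σ_{cast iron} = P / A = 15090 / 220 = 68.58 MPa.

σ ≈ 68.6 MPa (compressive)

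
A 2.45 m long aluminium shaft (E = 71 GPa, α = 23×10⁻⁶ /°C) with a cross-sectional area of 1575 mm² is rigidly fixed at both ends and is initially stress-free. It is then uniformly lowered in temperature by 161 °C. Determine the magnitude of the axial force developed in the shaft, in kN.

Full restraint means ε = 0, so the stress is σ = EαΔT = 71×10³ × 23×10⁻⁶ × 161 = 262.9 MPa.
Then P = σA = 262.9 × 1575 mm² = 414.1 kN, tensile.

P ≈ 414 kN (tensile)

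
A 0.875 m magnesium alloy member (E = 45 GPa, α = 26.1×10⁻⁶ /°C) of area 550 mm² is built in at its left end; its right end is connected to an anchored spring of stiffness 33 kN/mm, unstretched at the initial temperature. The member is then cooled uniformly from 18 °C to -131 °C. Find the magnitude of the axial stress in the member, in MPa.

σ ≈ 94.2 MPa (tensile)

Free thermal contraction: δ_free = αΔT L = 26.1×10⁻⁶ × 149 × 875 = 3.403 mm.
Let P be the tensile force in the spring. The member extends elastically by PL/(AE) and the spring stretches by P/k; together these equal δ_free.
So P = δ_free / [L/(AE) + 1/k] = 3.403 / [ 875/(550×45×10³) + 1/(33×10³) ].
P = 3.403 / 6.566×10⁻⁵ = 51830 N.
σ = P/A = 51830/550 = 94.23 MPa.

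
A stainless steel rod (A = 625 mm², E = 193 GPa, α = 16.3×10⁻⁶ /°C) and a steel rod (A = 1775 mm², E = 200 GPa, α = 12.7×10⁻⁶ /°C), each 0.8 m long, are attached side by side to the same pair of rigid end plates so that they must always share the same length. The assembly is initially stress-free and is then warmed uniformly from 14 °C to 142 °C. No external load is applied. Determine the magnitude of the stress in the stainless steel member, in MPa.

The stainless steel has the larger α, so on heating it would change length more than the steel if both were free. The rigid plates force a common final length, so the stainless steel is put into compression and the steel into tension, with equal and opposite forces P (no external load).
Compatibility of the two members (thermal + elastic change equal): (α₁ − α₂)ΔT = P·[1/(A₁E₁) + 1/(A₂E₂)].
|α₁ − α₂|·ΔT = 3.6×10⁻⁶ × 128 = 0.0004608.
1/(A₁E₁) + 1/(A₂E₂) = 1/(625×193×10³) + 1/(1775×200×10³) = 1.111×10⁻⁸ N⁻¹.
So P = 0.0004608 / 1.111×10⁻⁸ = 41.49 kN.
σ_{stainless steel} = P/A₁ = 41490/625 = 66.38 MPa, compressive.

σ ≈ 66.4 MPa (compressive)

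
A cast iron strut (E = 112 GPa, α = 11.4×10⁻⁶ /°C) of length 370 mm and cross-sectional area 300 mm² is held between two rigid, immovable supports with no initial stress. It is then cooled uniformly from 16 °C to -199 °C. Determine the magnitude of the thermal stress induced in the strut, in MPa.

σ ≈ 275 MPa (tensile)

Because both ends are immovable the net strain is zero, and the suppressed thermal strain is αΔT = 11.4×10⁻⁶ × 215 = 2451×10⁻⁶.
σ = EαΔT = 112×10³ × 11.4×10⁻⁶ × 215 = 274.5 MPa (tensile; the strut is trying to contract).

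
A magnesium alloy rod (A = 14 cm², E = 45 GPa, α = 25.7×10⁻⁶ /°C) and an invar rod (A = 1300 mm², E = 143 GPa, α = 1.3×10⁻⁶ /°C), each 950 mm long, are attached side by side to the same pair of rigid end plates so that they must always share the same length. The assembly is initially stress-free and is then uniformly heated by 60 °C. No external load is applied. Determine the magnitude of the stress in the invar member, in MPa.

σ ≈ 53 MPa (tensile)

Equilibrium of a rigid end plate with no external load gives equal and opposite internal forces ±P in the two members. Since α_{magnesium alloy} > α_{invar}, heating drives the magnesium alloy into compression and the invar into tension.
Setting the final lengths equal and cancelling L: (α₁ − α₂)ΔT = P/(A₁E₁) + P/(A₂E₂).
|α₁ − α₂|·ΔT = 24.4×10⁻⁶ × 60 = 0.001464.
1/(A₁E₁) + 1/(A₂E₂) = 1/(1400×45×10³) + 1/(1300×143×10³) = 2.125×10⁻⁸ N⁻¹.
So P = 0.001464 / 2.125×10⁻⁸ = 68.89 kN.
σ_{invar} = P/A₂ = 68890/1300 = 52.99 MPa, tensile.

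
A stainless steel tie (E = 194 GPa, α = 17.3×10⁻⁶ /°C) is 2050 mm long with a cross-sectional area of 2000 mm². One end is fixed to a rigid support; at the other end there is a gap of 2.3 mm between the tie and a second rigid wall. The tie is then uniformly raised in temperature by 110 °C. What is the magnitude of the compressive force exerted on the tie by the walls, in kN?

P ≈ 303 kN

Free thermal elongation = αΔT L = 17.3×10⁻⁶ × 110 × 2050 = 3.901 mm.
This exceeds the 2.3 mm gap, so the wall pushes back. The portion of expansion that must be recovered elastically is δ_free − gap = 3.901 − 2.3 = 1.601 mm.
So σ = E(δ_free − g)/L = 194×10³ × 1.601/2050 = 151.5 MPa.
P = σA = 151.5 × 2000 = 303 kN.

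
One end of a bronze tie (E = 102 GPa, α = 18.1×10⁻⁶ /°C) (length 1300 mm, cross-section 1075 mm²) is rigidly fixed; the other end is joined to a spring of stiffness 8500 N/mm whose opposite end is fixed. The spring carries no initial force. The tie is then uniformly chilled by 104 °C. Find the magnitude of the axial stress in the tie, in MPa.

Free thermal contraction: δ_free = αΔT L = 18.1×10⁻⁶ × 104 × 1300 = 2.447 mm.
Let P be the tensile force in the spring. The tie extends elastically by PL/(AE) and the spring stretches by P/k; together these equal δ_free.
P [ L/(AE) + 1/k ] = δ_free → P [ 1300/(1075×102×10³) + 1/(8500) ] = 2.447.
P = 2.447 / 0.0001295 = 18900 N.
σ = P/A = 18900/1075 = 17.58 MPa.

σ ≈ 17.6 MPa (tensile)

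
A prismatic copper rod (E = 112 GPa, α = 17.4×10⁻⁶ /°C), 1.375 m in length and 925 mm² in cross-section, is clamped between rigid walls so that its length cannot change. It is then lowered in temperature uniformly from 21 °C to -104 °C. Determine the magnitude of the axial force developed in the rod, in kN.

P ≈ 225 kN (tensile)

The ends cannot move, so σ = EαΔT = 112×10³ × 17.4×10⁻⁶ × 125 = 243.6 MPa.
Axial force P = σA = 243.6 × 925 = 225300 N = 225.3 kN, tensile.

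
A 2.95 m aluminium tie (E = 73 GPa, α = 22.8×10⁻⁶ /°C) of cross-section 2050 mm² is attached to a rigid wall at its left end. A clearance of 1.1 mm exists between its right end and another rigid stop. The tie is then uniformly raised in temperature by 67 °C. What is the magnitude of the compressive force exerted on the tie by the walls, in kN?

P ≈ 173 kN

Unrestrained expansion: δ_free = αΔT L = 22.8×10⁻⁶ × 67 × 2950 = 4.506 mm.
This exceeds the 1.1 mm gap, so the wall pushes back. The portion of expansion that must be recovered elastically is δ_free − gap = 4.506 − 1.1 = 3.406 mm.
So σ = E(δ_free − g)/L = 73×10³ × 3.406/2950 = 84.29 MPa.
P = σA = 84.29 × 2050 = 172.8 kN.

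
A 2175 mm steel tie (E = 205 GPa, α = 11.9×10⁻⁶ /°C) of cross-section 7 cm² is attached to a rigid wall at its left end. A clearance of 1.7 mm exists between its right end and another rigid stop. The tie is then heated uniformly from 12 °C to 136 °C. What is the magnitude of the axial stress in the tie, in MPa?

σ ≈ 142 MPa (compressive)

Free thermal elongation = αΔT L = 11.9×10⁻⁶ × 124 × 2175 = 3.209 mm.
The gap closes (δ_free > 1.7 mm) and the wall then resists a further 3.209 − 1.7 = 1.509 mm of expansion.
So σ = E(δ_free − g)/L = 205×10³ × 1.509/2175 = 142.3 MPa.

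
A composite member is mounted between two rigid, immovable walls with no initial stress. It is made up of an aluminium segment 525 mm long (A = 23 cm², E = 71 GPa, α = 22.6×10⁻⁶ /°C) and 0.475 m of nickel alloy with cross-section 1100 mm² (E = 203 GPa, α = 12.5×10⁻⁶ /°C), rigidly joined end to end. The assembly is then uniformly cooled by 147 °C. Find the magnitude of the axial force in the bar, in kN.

Free thermal contraction of the whole bar: Σ αᵢΔT Lᵢ = 22.6×10⁻⁶×147×525 + 12.5×10⁻⁶×147×475 = 2.617 mm.
The walls prevent any net length change, so an axial force P (same in every segment) develops. Compatibility: P · Σ Lᵢ/(AᵢEᵢ) = δ_free.
Σ Lᵢ/(AᵢEᵢ) = 525/(2300×71×10³) + 475/(1100×203×10³) = 5.342×10⁻⁶ mm/N.
Hence P = δ_free / Σ(L/AE) = 2.617/5.342×10⁻⁶ = 489.9 kN (tensile).

P ≈ 490 kN (tensile)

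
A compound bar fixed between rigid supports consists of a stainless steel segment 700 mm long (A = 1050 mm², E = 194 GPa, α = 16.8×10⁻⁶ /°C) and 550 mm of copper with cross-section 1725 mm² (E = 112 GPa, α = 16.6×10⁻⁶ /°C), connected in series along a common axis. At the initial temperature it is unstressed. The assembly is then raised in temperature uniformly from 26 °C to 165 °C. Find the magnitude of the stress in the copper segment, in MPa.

Free thermal expansion of the whole bar: Σ αᵢΔT Lᵢ = 16.8×10⁻⁶×139×700 + 16.6×10⁻⁶×139×550 = 2.904 mm.
Since the ends are fixed, an axial force P builds up, equal in every segment, with P · Σ Lᵢ/(AᵢEᵢ) = δ_free.
Σ Lᵢ/(AᵢEᵢ) = 700/(1050×194×10³) + 550/(1725×112×10³) = 6.283×10⁻⁶ mm/N.
Hence P = δ_free / Σ(L/AE) = 2.904/6.283×10⁻⁶ = 462.1 kN (compressive).
σ_{copper} = P / A = 462100 / 1725 = 267.9 MPa.

σ ≈ 268 MPa (compressive)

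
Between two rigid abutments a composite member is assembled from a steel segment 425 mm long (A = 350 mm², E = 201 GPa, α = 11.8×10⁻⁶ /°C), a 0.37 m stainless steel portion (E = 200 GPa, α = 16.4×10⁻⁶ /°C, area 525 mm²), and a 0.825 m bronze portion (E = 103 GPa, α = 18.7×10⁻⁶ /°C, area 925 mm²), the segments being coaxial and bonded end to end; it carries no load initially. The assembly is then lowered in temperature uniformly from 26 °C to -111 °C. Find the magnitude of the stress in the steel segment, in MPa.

σ ≈ 569 MPa (tensile)

With the walls removed the bar would change length by δ_free = Σ αᵢΔT Lᵢ = 11.8×10⁻⁶×137×425 + 16.4×10⁻⁶×137×370 + 18.7×10⁻⁶×137×825 = 3.632 mm.
The rigid supports impose zero overall length change; the single axial force P common to all segments must satisfy P Σ Lᵢ/(AᵢEᵢ) = δ_free.
The series flexibility is Σ Lᵢ/(AᵢEᵢ) = 425/(350×201×10³) + 370/(525×200×10³) + 825/(925×103×10³) = 1.822×10⁻⁵ mm/N.
P = 3.632 / 1.822×10⁻⁵ = 199300 N = 199.3 kN, tensile.
σ_{steel} = P / A = 199300 / 350 = 569.4 MPa.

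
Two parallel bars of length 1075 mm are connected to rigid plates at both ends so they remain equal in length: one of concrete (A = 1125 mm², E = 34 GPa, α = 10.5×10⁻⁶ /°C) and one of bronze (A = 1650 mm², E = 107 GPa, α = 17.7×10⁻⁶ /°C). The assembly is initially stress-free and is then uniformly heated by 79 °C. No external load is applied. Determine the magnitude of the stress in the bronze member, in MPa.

The bronze has the larger α, so on heating it would change length more than the concrete if both were free. The rigid plates force a common final length, so the bronze is put into compression and the concrete into tension, with equal and opposite forces P (no external load).
Equating the net (thermal + elastic) strains gives |α₁ − α₂|·ΔT = P·[1/(A₁E₁) + 1/(A₂E₂)].
|α₁ − α₂|·ΔT = 7.2×10⁻⁶ × 79 = 0.0005688.
1/(A₁E₁) + 1/(A₂E₂) = 1/(1125×34×10³) + 1/(1650×107×10³) = 3.181×10⁻⁸ N⁻¹.
P = 0.0005688 / 3.181×10⁻⁸ = 17880 N = 17.88 kN.
σ_{bronze} = P/A₂ = 17880/1650 = 10.84 MPa, compressive.

σ ≈ 10.8 MPa (compressive)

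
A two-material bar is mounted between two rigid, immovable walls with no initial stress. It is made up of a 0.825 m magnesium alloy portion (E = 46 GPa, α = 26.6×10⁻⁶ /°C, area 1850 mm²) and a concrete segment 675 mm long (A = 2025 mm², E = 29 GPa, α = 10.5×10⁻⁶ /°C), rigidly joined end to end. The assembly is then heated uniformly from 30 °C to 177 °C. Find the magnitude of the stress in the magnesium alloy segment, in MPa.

Free thermal expansion of the whole bar: Σ αᵢΔT Lᵢ = 26.6×10⁻⁶×147×825 + 10.5×10⁻⁶×147×675 = 4.268 mm.
The walls prevent any net length change, so an axial force P (same in every segment) develops. Compatibility: P · Σ Lᵢ/(AᵢEᵢ) = δ_free.
The series flexibility is Σ Lᵢ/(AᵢEᵢ) = 825/(1850×46×10³) + 675/(2025×29×10³) = 2.119×10⁻⁵ mm/N.
So P = 4.268 / 2.119×10⁻⁵ = 201.4 kN, compressive.
σ_{magnesium alloy} = P / A = 201400 / 1850 = 108.9 MPa.

σ ≈ 109 MPa (compressive)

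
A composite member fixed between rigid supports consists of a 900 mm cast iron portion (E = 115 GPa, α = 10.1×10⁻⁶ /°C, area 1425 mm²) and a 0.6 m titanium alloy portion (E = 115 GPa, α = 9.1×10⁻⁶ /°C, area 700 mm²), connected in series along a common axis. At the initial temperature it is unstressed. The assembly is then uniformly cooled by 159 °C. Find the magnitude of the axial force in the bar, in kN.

P ≈ 179 kN (tensile)

If the supports were absent, the total length change would be Σ αᵢΔT Lᵢ = 10.1×10⁻⁶×159×900 + 9.1×10⁻⁶×159×600 = 2.313 mm.
The rigid supports impose zero overall length change; the single axial force P common to all segments must satisfy P Σ Lᵢ/(AᵢEᵢ) = δ_free.
Σ Lᵢ/(AᵢEᵢ) = 900/(1425×115×10³) + 600/(700×115×10³) = 1.295×10⁻⁵ mm/N.
Hence P = δ_free / Σ(L/AE) = 2.313/1.295×10⁻⁵ = 178.7 kN (tensile).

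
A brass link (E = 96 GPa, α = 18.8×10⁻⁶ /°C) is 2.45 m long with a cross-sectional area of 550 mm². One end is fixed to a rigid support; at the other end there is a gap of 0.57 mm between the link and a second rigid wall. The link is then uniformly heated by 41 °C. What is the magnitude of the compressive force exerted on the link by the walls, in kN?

Unrestrained expansion: δ_free = αΔT L = 18.8×10⁻⁶ × 41 × 2450 = 1.888 mm.
The gap closes (δ_free > 0.57 mm) and the wall then resists a further 1.888 − 0.57 = 1.318 mm of expansion.
That suppressed elongation corresponds to σ = E·Δ/L = 96×10³ × 1.318/2450 = 51.66 MPa.
P = σA = 51.66 × 550 = 28.41 kN.

P ≈ 28.4 kN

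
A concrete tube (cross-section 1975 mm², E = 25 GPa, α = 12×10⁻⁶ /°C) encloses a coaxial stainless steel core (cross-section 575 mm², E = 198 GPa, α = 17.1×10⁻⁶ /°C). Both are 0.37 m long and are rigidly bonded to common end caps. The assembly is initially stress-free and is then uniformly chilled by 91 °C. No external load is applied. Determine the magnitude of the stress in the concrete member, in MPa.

σ ≈ 8.09 MPa (compressive)

The stainless steel has the larger α, so on cooling it would change length more than the concrete if both were free. The rigid plates force a common final length, so the stainless steel is put into tension and the concrete into compression, with equal and opposite forces P (no external load).
Setting the final lengths equal and cancelling L: (α₁ − α₂)ΔT = P/(A₁E₁) + P/(A₂E₂).
|α₁ − α₂|·ΔT = 5.1×10⁻⁶ × 91 = 0.0004641.
1/(A₁E₁) + 1/(A₂E₂) = 1/(1975×25×10³) + 1/(575×198×10³) = 2.904×10⁻⁸ N⁻¹.
So P = 0.0004641 / 2.904×10⁻⁸ = 15.98 kN.
σ_{concrete} = P/A₁ = 15980/1975 = 8.093 MPa, compressive.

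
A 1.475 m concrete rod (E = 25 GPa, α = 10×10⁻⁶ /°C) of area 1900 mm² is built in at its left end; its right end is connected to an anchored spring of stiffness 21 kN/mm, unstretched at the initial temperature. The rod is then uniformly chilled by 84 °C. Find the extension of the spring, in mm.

The unrestrained thermal change is αΔT L = 10×10⁻⁶ × 84 × 1475 = 1.239 mm.
With a force P in the spring, the elastic change of the rod is PL/(AE) and that of the spring is P/k; compatibility requires their sum to equal δ_free.
P [ L/(AE) + 1/k ] = δ_free → P [ 1475/(1900×25×10³) + 1/(21×10³) ] = 1.239.
P = 1.239 / 7.867×10⁻⁵ = 15750 N.
Spring extension = P/k = 15750/(21×10³) = 0.75 mm.

δ ≈ 0.75 mm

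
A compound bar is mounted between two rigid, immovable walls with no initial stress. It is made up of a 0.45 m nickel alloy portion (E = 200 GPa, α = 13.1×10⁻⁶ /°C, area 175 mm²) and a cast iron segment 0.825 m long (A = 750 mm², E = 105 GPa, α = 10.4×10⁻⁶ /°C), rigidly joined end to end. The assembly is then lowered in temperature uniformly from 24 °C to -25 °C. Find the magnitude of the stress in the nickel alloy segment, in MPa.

Free thermal contraction of the whole bar: Σ αᵢΔT Lᵢ = 13.1×10⁻⁶×49×450 + 10.4×10⁻⁶×49×825 = 0.7093 mm.
The walls prevent any net length change, so an axial force P (same in every segment) develops. Compatibility: P · Σ Lᵢ/(AᵢEᵢ) = δ_free.
Σ Lᵢ/(AᵢEᵢ) = 450/(175×200×10³) + 825/(750×105×10³) = 2.333×10⁻⁵ mm/N.
Hence P = δ_free / Σ(L/AE) = 0.7093/2.333×10⁻⁵ = 30.4 kN (tensile).
σ_{nickel alloy} = P / A = 30400 / 175 = 173.7 MPa.

σ ≈ 174 MPa (tensile)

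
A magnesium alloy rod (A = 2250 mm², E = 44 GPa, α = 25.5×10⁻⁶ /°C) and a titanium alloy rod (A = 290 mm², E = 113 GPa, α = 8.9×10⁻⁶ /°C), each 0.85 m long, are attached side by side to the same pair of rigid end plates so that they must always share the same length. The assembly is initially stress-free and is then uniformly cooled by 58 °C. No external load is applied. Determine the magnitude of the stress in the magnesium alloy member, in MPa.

The magnesium alloy has the larger α, so on cooling it would change length more than the titanium alloy if both were free. The rigid plates force a common final length, so the magnesium alloy is put into tension and the titanium alloy into compression, with equal and opposite forces P (no external load).
Compatibility of the two members (thermal + elastic change equal): (α₁ − α₂)ΔT = P·[1/(A₁E₁) + 1/(A₂E₂)].
|α₁ − α₂|·ΔT = 16.6×10⁻⁶ × 58 = 0.0009628.
1/(A₁E₁) + 1/(A₂E₂) = 1/(2250×44×10³) + 1/(290×113×10³) = 4.062×10⁻⁸ N⁻¹.
So P = 0.0009628 / 4.062×10⁻⁸ = 23.7 kN.
σ_{magnesium alloy} = P/A₁ = 23700/2250 = 10.54 MPa, tensile.

σ ≈ 10.5 MPa (tensile)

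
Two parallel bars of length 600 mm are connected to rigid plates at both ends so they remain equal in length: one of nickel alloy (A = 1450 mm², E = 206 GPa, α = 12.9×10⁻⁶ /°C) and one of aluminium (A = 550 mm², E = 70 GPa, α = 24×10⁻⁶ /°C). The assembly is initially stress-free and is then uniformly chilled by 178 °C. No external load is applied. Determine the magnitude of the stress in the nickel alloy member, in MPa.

The aluminium has the larger α, so on cooling it would change length more than the nickel alloy if both were free. The rigid plates force a common final length, so the aluminium is put into tension and the nickel alloy into compression, with equal and opposite forces P (no external load).
Setting the final lengths equal and cancelling L: (α₁ − α₂)ΔT = P/(A₁E₁) + P/(A₂E₂).
|α₁ − α₂|·ΔT = 11.1×10⁻⁶ × 178 = 0.001976.
1/(A₁E₁) + 1/(A₂E₂) = 1/(1450×206×10³) + 1/(550×70×10³) = 2.932×10⁻⁸ N⁻¹.
P = 0.001976 / 2.932×10⁻⁸ = 67380 N = 67.38 kN.
σ_{nickel alloy} = P/A₁ = 67380/1450 = 46.47 MPa, compressive.

σ ≈ 46.5 MPa (compressive)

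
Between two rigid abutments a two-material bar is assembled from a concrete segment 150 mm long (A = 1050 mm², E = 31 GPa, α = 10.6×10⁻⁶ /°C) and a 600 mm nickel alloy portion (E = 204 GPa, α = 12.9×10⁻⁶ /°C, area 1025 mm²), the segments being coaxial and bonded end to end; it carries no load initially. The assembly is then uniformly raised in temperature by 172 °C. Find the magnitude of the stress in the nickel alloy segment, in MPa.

σ ≈ 209 MPa (compressive)

If the supports were absent, the total length change would be Σ αᵢΔT Lᵢ = 10.6×10⁻⁶×172×150 + 12.9×10⁻⁶×172×600 = 1.605 mm.
The walls prevent any net length change, so an axial force P (same in every segment) develops. Compatibility: P · Σ Lᵢ/(AᵢEᵢ) = δ_free.
Σ Lᵢ/(AᵢEᵢ) = 150/(1050×31×10³) + 600/(1025×204×10³) = 7.478×10⁻⁶ mm/N.
Hence P = δ_free / Σ(L/AE) = 1.605/7.478×10⁻⁶ = 214.6 kN (compressive).
σ_{nickel alloy} = P / A = 214600 / 1025 = 209.4 MPa.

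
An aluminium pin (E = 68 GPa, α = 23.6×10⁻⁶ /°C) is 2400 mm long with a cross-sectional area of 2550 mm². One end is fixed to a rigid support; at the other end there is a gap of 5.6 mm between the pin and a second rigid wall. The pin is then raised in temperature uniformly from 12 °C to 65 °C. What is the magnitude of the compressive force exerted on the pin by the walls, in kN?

P ≈ 0 kN

Free thermal elongation = αΔT L = 23.6×10⁻⁶ × 53 × 2400 = 3.002 mm.
This is smaller than the 5.6 mm clearance, so the pin expands freely without reaching the stop — the stress is zero.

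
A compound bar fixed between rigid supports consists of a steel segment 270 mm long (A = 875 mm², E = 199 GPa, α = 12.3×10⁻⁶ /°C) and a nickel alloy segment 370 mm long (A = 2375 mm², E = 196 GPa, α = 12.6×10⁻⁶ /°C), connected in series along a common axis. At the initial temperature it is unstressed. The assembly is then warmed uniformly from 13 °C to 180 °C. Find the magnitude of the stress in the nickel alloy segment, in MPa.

σ ≈ 239 MPa (compressive)

If the supports were absent, the total length change would be Σ αᵢΔT Lᵢ = 12.3×10⁻⁶×167×270 + 12.6×10⁻⁶×167×370 = 1.333 mm.
Since the ends are fixed, an axial force P builds up, equal in every segment, with P · Σ Lᵢ/(AᵢEᵢ) = δ_free.
The series flexibility is Σ Lᵢ/(AᵢEᵢ) = 270/(875×199×10³) + 370/(2375×196×10³) = 2.345×10⁻⁶ mm/N.
P = 1.333 / 2.345×10⁻⁶ = 568400 N = 568.4 kN, compressive.
σ_{nickel alloy} = P / A = 568400 / 2375 = 239.3 MPa.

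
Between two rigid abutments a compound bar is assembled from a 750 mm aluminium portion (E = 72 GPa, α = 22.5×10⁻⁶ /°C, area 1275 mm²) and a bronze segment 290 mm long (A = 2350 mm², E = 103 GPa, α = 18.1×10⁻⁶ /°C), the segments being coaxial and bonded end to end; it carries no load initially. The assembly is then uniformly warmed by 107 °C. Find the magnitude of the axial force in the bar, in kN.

If the supports were absent, the total length change would be Σ αᵢΔT Lᵢ = 22.5×10⁻⁶×107×750 + 18.1×10⁻⁶×107×290 = 2.367 mm.
The rigid supports impose zero overall length change; the single axial force P common to all segments must satisfy P Σ Lᵢ/(AᵢEᵢ) = δ_free.
The series flexibility is Σ Lᵢ/(AᵢEᵢ) = 750/(1275×72×10³) + 290/(2350×103×10³) = 9.368×10⁻⁶ mm/N.
P = 2.367 / 9.368×10⁻⁶ = 252700 N = 252.7 kN, compressive.

P ≈ 253 kN (compressive)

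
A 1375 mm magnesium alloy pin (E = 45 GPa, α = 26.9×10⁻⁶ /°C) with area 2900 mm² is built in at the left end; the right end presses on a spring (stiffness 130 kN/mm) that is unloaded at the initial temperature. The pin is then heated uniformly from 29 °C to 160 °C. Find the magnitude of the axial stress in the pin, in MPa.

If the spring were absent the pin would lengthen by αΔT L = 26.9×10⁻⁶ × 131 × 1375 = 4.845 mm.
Let P be the compressive force at the spring. The pin shortens elastically by PL/(AE) and the spring compresses by P/k; together these equal δ_free.
P [ L/(AE) + 1/k ] = δ_free → P [ 1375/(2900×45×10³) + 1/(130×10³) ] = 4.845.
P = 4.845 / 1.823×10⁻⁵ = 265800 N.
σ = P/A = 265800/2900 = 91.66 MPa.

σ ≈ 91.7 MPa (compressive)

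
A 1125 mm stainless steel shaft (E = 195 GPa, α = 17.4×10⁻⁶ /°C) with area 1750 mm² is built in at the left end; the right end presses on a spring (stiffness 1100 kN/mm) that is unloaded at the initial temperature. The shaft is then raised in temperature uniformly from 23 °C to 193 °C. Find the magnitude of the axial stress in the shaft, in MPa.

σ ≈ 452 MPa (compressive)

If the spring were absent the shaft would lengthen by αΔT L = 17.4×10⁻⁶ × 170 × 1125 = 3.328 mm.
Let P be the compressive force at the spring. The shaft shortens elastically by PL/(AE) and the spring compresses by P/k; together these equal δ_free.
P [ L/(AE) + 1/k ] = δ_free → P [ 1125/(1750×195×10³) + 1/(1100×10³) ] = 3.328.
P = 3.328 / 4.206×10⁻⁶ = 791200 N.
σ = P/A = 791200/1750 = 452.1 MPa.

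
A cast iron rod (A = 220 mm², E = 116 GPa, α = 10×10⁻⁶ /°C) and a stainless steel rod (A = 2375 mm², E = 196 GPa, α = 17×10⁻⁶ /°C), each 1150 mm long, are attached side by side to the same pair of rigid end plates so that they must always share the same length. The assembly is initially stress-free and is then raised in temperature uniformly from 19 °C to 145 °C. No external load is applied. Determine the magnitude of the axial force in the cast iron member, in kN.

Both members must finish at the same length. With the larger α, the stainless steel tends to over-expand; the plates restrain it, putting the stainless steel in compression and the cast iron in tension. With no external load the two internal forces are equal and opposite, magnitude P.
Equating the net (thermal + elastic) strains gives |α₁ − α₂|·ΔT = P·[1/(A₁E₁) + 1/(A₂E₂)].
|α₁ − α₂|·ΔT = 7×10⁻⁶ × 126 = 0.000882.
1/(A₁E₁) + 1/(A₂E₂) = 1/(220×116×10³) + 1/(2375×196×10³) = 4.133×10⁻⁸ N⁻¹.
P = 0.000882 / 4.133×10⁻⁸ = 21340 N = 21.34 kN.

P ≈ 21.3 kN (tensile in the cast iron)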